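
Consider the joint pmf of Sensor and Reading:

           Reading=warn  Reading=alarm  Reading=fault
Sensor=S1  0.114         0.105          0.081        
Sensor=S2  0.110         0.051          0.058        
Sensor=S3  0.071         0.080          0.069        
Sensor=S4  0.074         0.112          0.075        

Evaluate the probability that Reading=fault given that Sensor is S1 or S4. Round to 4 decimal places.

P(Sensor=S1) = 0.114 + 0.105 + 0.081 = 0.300.
P(Sensor=S4) = 0.074 + 0.112 + 0.075 = 0.261.
P(Sensor ∈ {S1, S4}) = 0.300 + 0.261 = 0.561; P(Reading=fault, Sensor ∈ {S1, S4}) = 0.081 + 0.075 = 0.156.
P(Reading=fault | Sensor ∈ {S1, S4}) = 0.156/0.561 = 0.2781.

0.2781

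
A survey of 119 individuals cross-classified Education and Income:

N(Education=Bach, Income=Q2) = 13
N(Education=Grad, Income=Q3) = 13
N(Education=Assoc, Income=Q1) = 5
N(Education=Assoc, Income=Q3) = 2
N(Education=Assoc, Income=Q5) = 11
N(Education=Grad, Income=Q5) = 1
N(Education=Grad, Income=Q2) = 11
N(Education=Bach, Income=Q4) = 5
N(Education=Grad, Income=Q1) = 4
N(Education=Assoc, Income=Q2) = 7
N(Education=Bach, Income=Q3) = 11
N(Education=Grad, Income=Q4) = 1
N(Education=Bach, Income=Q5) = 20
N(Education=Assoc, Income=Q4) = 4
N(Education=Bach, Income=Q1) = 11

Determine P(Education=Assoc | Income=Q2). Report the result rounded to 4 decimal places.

Total with Income=Q2: 7 + 13 + 11 = 31.
P(Education=Assoc | Income=Q2) = 7/31 = 0.2258.

0.2258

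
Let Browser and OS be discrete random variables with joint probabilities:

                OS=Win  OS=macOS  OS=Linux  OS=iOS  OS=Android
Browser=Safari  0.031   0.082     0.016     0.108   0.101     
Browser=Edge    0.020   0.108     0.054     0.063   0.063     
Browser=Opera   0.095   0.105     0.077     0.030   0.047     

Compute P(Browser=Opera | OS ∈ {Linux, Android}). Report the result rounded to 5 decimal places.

P(OS=Linux) = 0.016 + 0.054 + 0.077 = 0.147.
P(OS=Android) = 0.101 + 0.063 + 0.047 = 0.211.
P(OS ∈ {Linux, Android}) = 0.147 + 0.211 = 0.358; P(Browser=Opera, OS ∈ {Linux, Android}) = 0.077 + 0.047 = 0.124.
P(Browser=Opera | OS ∈ {Linux, Android}) = 0.124/0.358 = 0.34637.

0.34637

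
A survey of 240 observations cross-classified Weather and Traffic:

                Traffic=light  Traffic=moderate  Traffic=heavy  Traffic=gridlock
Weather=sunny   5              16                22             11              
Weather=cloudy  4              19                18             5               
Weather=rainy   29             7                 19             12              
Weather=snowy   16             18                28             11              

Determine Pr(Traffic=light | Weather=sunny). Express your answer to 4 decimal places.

0.0926

Total with Weather=sunny: 5 + 16 + 22 + 11 = 54.
P(Traffic=light | Weather=sunny) = 5/54 = 0.0926.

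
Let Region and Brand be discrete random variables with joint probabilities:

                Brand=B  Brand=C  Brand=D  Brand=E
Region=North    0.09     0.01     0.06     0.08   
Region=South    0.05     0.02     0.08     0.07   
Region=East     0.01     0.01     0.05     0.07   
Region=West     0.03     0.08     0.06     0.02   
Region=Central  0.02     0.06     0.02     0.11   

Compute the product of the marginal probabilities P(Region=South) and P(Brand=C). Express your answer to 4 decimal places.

P(Region=South) = 0.05 + 0.02 + 0.08 + 0.07 = 0.22.
P(Brand=C) = 0.01 + 0.02 + 0.01 + 0.08 + 0.06 = 0.18.
Product: 0.22 × 0.18 = 0.0396.

0.0396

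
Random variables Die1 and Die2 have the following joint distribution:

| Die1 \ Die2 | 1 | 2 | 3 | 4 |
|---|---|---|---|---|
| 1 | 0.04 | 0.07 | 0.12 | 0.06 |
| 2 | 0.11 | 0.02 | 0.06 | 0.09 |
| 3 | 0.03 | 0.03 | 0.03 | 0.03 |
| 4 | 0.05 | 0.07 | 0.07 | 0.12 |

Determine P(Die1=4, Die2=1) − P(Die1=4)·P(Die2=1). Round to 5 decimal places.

-0.02130

P(Die1=4) = 0.05 + 0.07 + 0.07 + 0.12 = 0.31.
P(Die2=1) = 0.04 + 0.11 + 0.03 + 0.05 = 0.23.
P(Die1=4, Die2=1) − P(Die1=4)P(Die2=1) = 0.05 − 0.31×0.23 = -0.02130.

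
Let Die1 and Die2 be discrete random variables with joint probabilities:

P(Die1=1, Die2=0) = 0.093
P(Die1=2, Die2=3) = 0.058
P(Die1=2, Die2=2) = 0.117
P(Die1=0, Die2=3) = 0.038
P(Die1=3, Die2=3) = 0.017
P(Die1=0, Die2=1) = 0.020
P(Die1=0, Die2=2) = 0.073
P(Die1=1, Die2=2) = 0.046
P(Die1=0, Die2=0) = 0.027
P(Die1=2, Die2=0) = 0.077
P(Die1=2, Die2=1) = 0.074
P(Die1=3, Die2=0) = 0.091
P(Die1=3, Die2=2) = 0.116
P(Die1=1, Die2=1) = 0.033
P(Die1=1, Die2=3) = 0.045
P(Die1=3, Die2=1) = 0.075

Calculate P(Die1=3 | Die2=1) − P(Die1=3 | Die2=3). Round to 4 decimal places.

0.2637

P(Die2=1) = 0.020 + 0.033 + 0.074 + 0.075 = 0.202; P(Die1=3 | Die2=1) = 0.075/0.202 = 0.37129.
P(Die2=3) = 0.038 + 0.045 + 0.058 + 0.017 = 0.158; P(Die1=3 | Die2=3) = 0.017/0.158 = 0.10759.
Difference = 0.2637.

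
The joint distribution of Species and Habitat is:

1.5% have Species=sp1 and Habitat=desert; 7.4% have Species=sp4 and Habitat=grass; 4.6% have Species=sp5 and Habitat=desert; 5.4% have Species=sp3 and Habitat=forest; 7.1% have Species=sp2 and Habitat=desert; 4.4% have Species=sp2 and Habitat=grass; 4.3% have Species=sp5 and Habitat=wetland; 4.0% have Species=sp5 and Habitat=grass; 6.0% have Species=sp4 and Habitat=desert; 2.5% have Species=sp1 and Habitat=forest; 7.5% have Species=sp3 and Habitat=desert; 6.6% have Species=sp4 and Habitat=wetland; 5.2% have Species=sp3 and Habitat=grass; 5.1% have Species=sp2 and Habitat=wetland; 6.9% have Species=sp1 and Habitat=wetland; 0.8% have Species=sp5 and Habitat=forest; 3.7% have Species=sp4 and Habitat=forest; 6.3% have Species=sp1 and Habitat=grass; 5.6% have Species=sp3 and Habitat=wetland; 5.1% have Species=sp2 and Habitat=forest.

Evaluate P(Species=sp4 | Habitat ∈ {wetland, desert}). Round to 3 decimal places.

0.228

P(Habitat=wetland) = 0.069 + 0.051 + 0.056 + 0.066 + 0.043 = 0.285.
P(Habitat=desert) = 0.015 + 0.071 + 0.075 + 0.060 + 0.046 = 0.267.
P(Habitat ∈ {wetland, desert}) = 0.285 + 0.267 = 0.552; P(Species=sp4, Habitat ∈ {wetland, desert}) = 0.066 + 0.060 = 0.126.
P(Species=sp4 | Habitat ∈ {wetland, desert}) = 0.126/0.552 = 0.228.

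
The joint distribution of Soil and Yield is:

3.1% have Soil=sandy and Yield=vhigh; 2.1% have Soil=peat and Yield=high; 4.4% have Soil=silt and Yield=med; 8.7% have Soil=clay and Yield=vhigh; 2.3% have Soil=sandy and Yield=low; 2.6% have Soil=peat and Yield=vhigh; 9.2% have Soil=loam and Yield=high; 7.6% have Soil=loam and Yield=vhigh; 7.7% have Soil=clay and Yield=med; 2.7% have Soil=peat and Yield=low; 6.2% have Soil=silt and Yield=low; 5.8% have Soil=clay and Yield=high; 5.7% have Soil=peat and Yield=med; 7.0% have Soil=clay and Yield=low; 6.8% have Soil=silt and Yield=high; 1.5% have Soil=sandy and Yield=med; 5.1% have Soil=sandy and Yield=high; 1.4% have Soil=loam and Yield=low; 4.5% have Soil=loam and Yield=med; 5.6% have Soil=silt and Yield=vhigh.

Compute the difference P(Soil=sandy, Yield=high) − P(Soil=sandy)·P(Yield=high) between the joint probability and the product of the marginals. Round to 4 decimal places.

P(Soil=sandy) = 0.023 + 0.015 + 0.051 + 0.031 = 0.120.
P(Yield=high) = 0.051 + 0.092 + 0.058 + 0.068 + 0.021 = 0.290.
P(Soil=sandy, Yield=high) − P(Soil=sandy)P(Yield=high) = 0.051 − 0.120×0.290 = 0.0162.

0.0162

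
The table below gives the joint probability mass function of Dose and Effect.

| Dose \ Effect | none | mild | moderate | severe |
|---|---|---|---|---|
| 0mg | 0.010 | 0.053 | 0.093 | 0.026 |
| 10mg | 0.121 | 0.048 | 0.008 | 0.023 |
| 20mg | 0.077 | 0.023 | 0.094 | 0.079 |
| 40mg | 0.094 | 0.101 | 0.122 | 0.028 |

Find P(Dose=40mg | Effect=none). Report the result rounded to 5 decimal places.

P(Effect=none) = 0.010 + 0.121 + 0.077 + 0.094 = 0.302.
P(Dose=40mg | Effect=none) = 0.094/0.302 = 0.31126.

0.31126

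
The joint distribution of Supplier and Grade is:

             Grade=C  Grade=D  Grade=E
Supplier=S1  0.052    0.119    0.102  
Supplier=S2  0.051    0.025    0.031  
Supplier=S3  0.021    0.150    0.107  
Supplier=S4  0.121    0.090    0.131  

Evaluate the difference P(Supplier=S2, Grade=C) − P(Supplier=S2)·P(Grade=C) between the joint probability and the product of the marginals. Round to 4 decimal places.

P(Supplier=S2) = 0.051 + 0.025 + 0.031 = 0.107.
P(Grade=C) = 0.052 + 0.051 + 0.021 + 0.121 = 0.245.
P(Supplier=S2, Grade=C) − P(Supplier=S2)P(Grade=C) = 0.051 − 0.107×0.245 = 0.0248.

0.0248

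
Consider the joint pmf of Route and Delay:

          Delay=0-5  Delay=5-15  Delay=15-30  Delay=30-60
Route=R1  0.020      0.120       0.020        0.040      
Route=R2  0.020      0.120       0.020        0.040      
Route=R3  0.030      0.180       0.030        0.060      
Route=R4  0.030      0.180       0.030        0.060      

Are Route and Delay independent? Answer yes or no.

yes

Every cell satisfies P(Route,Delay) = P(Route)·P(Delay). For instance P(Route=R2) = 0.200, P(Delay=15-30) = 0.100, and 0.200×0.100 = 0.020 matches the joint entry. So Route and Delay are independent.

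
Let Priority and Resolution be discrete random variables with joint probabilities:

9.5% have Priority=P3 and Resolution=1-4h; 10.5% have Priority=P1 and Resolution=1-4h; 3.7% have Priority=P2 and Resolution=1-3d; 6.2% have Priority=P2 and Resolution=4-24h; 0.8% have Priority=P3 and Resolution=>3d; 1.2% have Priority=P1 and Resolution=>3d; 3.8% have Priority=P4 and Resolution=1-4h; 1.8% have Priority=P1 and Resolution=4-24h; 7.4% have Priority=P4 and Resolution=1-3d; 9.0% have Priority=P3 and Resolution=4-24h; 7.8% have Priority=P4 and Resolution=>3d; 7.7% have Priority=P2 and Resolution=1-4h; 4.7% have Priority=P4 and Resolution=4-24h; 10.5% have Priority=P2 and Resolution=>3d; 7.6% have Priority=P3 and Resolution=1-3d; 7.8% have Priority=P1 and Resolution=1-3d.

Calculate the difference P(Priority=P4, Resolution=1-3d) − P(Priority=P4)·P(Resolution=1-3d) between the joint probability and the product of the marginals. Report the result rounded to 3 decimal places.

0.011

P(Priority=P4) = 0.038 + 0.047 + 0.074 + 0.078 = 0.237.
P(Resolution=1-3d) = 0.078 + 0.037 + 0.076 + 0.074 = 0.265.
P(Priority=P4, Resolution=1-3d) − P(Priority=P4)P(Resolution=1-3d) = 0.074 − 0.237×0.265 = 0.011.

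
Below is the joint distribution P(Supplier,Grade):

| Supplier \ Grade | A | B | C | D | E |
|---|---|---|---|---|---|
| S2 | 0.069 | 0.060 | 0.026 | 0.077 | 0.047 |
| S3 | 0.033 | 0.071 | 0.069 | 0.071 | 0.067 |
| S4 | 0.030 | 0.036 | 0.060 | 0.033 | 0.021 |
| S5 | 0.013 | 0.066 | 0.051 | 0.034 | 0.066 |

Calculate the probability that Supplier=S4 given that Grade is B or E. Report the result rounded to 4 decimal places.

P(Grade=B) = 0.060 + 0.071 + 0.036 + 0.066 = 0.233.
P(Grade=E) = 0.047 + 0.067 + 0.021 + 0.066 = 0.201.
P(Grade ∈ {B, E}) = 0.233 + 0.201 = 0.434; P(Supplier=S4, Grade ∈ {B, E}) = 0.036 + 0.021 = 0.057.
P(Supplier=S4 | Grade ∈ {B, E}) = 0.057/0.434 = 0.1313.

0.1313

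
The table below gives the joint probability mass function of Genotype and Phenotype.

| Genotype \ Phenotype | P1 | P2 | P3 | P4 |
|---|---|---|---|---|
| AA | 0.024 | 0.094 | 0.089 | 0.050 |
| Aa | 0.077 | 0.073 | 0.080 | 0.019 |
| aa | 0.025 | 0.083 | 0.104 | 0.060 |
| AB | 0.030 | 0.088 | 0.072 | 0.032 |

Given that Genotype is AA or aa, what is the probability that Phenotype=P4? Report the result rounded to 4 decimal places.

0.2079

P(Genotype=AA) = 0.024 + 0.094 + 0.089 + 0.050 = 0.257.
P(Genotype=aa) = 0.025 + 0.083 + 0.104 + 0.060 = 0.272.
P(Genotype ∈ {AA, aa}) = 0.257 + 0.272 = 0.529; P(Phenotype=P4, Genotype ∈ {AA, aa}) = 0.050 + 0.060 = 0.110.
P(Phenotype=P4 | Genotype ∈ {AA, aa}) = 0.110/0.529 = 0.2079.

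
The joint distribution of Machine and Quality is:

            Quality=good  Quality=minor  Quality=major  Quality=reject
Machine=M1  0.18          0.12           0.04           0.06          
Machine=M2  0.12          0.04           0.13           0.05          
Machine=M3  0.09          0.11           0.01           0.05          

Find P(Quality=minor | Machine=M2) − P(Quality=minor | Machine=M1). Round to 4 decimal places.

P(Machine=M2) = 0.12 + 0.04 + 0.13 + 0.05 = 0.34; P(Quality=minor | Machine=M2) = 0.04/0.34 = 0.11765.
P(Machine=M1) = 0.18 + 0.12 + 0.04 + 0.06 = 0.40; P(Quality=minor | Machine=M1) = 0.12/0.40 = 0.30000.
Difference = -0.1824.

-0.1824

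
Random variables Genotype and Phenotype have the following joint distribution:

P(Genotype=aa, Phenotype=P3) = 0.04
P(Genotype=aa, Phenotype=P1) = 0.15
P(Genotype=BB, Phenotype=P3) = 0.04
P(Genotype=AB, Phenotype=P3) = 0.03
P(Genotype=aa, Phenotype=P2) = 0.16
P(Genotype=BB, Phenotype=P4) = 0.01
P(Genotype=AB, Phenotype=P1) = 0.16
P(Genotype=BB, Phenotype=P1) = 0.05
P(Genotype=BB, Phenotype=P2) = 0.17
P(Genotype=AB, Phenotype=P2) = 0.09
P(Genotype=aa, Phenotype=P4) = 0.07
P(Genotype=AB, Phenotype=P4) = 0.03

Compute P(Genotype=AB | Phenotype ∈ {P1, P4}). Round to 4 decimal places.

0.4043

P(Phenotype=P1) = 0.15 + 0.16 + 0.05 = 0.36.
P(Phenotype=P4) = 0.07 + 0.03 + 0.01 = 0.11.
P(Phenotype ∈ {P1, P4}) = 0.36 + 0.11 = 0.47; P(Genotype=AB, Phenotype ∈ {P1, P4}) = 0.16 + 0.03 = 0.19.
P(Genotype=AB | Phenotype ∈ {P1, P4}) = 0.19/0.47 = 0.4043.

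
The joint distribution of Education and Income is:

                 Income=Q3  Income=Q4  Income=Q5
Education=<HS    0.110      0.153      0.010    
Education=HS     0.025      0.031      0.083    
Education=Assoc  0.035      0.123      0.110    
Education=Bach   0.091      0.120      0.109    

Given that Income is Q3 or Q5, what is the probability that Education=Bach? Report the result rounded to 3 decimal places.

P(Income=Q3) = 0.110 + 0.025 + 0.035 + 0.091 = 0.261.
P(Income=Q5) = 0.010 + 0.083 + 0.110 + 0.109 = 0.312.
P(Income ∈ {Q3, Q5}) = 0.261 + 0.312 = 0.573; P(Education=Bach, Income ∈ {Q3, Q5}) = 0.091 + 0.109 = 0.200.
P(Education=Bach | Income ∈ {Q3, Q5}) = 0.200/0.573 = 0.349.

0.349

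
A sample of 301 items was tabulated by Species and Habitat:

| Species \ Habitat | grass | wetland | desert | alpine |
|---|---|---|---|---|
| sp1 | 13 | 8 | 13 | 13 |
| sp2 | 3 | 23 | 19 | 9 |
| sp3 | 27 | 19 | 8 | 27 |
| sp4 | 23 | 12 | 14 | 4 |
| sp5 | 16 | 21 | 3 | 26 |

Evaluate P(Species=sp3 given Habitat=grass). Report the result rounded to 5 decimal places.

0.32927

Total with Habitat=grass: 13 + 3 + 27 + 23 + 16 = 82.
P(Species=sp3 | Habitat=grass) = 27/82 = 0.32927.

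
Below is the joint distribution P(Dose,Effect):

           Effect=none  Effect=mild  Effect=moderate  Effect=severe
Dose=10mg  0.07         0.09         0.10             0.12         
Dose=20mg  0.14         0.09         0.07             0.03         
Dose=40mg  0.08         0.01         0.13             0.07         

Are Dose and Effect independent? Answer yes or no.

no

P(Dose=40mg) = 0.29 and P(Effect=mild) = 0.19, so their product is 0.0551, but P(Dose=40mg, Effect=mild) = 0.01. Since these differ, Dose and Effect are not independent.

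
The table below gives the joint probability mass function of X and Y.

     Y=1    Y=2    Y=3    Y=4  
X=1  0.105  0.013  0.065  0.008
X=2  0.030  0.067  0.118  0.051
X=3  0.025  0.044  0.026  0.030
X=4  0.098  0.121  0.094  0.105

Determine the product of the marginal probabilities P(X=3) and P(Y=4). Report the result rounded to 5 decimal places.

P(X=3) = 0.025 + 0.044 + 0.026 + 0.030 = 0.125.
P(Y=4) = 0.008 + 0.051 + 0.030 + 0.105 = 0.194.
Product: 0.125 × 0.194 = 0.02425.

0.02425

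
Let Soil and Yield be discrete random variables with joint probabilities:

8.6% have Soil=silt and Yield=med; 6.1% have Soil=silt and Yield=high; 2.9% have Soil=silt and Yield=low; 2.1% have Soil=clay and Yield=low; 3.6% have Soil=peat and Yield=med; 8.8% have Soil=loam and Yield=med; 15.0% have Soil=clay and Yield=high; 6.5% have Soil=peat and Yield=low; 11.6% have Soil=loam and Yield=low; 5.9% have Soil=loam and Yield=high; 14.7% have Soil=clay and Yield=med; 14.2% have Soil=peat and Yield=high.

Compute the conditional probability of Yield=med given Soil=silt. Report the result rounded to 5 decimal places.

0.48864

P(Soil=silt) = 0.029 + 0.086 + 0.061 = 0.176.
P(Yield=med | Soil=silt) = 0.086/0.176 = 0.48864.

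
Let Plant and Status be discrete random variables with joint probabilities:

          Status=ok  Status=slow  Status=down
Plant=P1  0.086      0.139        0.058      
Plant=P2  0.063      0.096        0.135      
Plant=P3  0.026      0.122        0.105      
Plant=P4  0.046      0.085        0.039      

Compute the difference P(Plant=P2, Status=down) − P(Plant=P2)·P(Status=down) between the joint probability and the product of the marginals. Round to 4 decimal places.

0.0359

P(Plant=P2) = 0.063 + 0.096 + 0.135 = 0.294.
P(Status=down) = 0.058 + 0.135 + 0.105 + 0.039 = 0.337.
P(Plant=P2, Status=down) − P(Plant=P2)P(Status=down) = 0.135 − 0.294×0.337 = 0.0359.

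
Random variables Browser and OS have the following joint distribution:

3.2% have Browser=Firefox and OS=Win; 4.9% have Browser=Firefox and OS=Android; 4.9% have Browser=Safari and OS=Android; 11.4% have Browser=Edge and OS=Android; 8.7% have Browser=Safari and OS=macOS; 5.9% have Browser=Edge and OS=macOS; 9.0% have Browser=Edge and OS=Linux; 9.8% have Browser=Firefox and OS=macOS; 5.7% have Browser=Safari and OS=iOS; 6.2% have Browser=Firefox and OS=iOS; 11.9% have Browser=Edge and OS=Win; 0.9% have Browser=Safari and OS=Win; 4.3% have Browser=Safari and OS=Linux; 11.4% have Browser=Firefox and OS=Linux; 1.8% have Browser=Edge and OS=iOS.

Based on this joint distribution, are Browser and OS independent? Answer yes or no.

no

P(Browser=Edge) = 0.400 and P(OS=Win) = 0.160, so their product is 0.06400, but P(Browser=Edge, OS=Win) = 0.119. Since these differ, Browser and OS are not independent.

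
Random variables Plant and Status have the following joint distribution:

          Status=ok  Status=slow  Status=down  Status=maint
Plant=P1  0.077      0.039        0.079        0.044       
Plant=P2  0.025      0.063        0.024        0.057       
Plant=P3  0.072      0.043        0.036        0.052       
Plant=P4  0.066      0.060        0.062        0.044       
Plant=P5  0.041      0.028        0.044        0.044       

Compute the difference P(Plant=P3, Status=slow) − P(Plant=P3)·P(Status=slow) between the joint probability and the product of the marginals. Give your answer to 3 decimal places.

-0.004

P(Plant=P3) = 0.072 + 0.043 + 0.036 + 0.052 = 0.203.
P(Status=slow) = 0.039 + 0.063 + 0.043 + 0.060 + 0.028 = 0.233.
P(Plant=P3, Status=slow) − P(Plant=P3)P(Status=slow) = 0.043 − 0.203×0.233 = -0.004.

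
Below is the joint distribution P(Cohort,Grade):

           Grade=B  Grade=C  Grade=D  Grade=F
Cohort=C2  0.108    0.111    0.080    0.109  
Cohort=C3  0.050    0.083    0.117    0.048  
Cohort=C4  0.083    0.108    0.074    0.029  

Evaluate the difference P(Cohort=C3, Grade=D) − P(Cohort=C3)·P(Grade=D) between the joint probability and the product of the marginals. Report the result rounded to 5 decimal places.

0.03624

P(Cohort=C3) = 0.050 + 0.083 + 0.117 + 0.048 = 0.298.
P(Grade=D) = 0.080 + 0.117 + 0.074 = 0.271.
P(Cohort=C3, Grade=D) − P(Cohort=C3)P(Grade=D) = 0.117 − 0.298×0.271 = 0.03624.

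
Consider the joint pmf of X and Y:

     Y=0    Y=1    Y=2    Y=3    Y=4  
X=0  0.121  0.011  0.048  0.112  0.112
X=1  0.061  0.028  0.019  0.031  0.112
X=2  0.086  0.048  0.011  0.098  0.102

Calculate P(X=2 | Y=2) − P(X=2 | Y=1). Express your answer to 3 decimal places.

P(Y=2) = 0.048 + 0.019 + 0.011 = 0.078; P(X=2 | Y=2) = 0.011/0.078 = 0.1410.
P(Y=1) = 0.011 + 0.028 + 0.048 = 0.087; P(X=2 | Y=1) = 0.048/0.087 = 0.5517.
Difference = -0.411.

-0.411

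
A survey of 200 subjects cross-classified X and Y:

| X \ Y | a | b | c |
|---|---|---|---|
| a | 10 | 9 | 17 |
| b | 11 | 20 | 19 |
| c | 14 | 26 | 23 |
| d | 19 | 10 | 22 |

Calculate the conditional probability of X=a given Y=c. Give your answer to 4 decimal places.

Total with Y=c: 17 + 19 + 23 + 22 = 81.
P(X=a | Y=c) = 17/81 = 0.2099.

0.2099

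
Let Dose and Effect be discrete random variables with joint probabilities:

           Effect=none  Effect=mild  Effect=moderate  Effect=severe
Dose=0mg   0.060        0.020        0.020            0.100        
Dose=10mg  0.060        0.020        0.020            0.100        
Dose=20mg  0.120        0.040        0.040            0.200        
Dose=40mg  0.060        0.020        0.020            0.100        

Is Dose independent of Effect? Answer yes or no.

Every cell satisfies P(Dose,Effect) = P(Dose)·P(Effect). For instance P(Dose=0mg) = 0.200, P(Effect=moderate) = 0.100, and 0.200×0.100 = 0.020 matches the joint entry. So Dose and Effect are independent.

yes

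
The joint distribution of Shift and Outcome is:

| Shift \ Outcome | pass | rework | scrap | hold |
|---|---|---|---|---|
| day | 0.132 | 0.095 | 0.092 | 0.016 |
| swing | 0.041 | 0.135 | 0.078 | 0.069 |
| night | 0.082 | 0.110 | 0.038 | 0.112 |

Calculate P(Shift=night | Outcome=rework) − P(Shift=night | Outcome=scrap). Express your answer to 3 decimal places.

0.141

P(Outcome=rework) = 0.095 + 0.135 + 0.110 = 0.340; P(Shift=night | Outcome=rework) = 0.110/0.340 = 0.3235.
P(Outcome=scrap) = 0.092 + 0.078 + 0.038 = 0.208; P(Shift=night | Outcome=scrap) = 0.038/0.208 = 0.1827.
Difference = 0.141.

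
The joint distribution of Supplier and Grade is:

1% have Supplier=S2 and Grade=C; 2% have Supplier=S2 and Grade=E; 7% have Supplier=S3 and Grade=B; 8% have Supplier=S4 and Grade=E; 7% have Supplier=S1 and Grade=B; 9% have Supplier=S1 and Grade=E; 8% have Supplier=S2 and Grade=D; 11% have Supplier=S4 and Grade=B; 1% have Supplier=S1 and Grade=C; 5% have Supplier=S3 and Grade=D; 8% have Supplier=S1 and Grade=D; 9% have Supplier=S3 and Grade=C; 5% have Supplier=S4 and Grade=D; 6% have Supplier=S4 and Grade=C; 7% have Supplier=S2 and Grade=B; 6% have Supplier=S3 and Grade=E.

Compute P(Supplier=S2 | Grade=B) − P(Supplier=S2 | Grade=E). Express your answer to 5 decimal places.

P(Grade=B) = 0.07 + 0.07 + 0.07 + 0.11 = 0.32; P(Supplier=S2 | Grade=B) = 0.07/0.32 = 0.218750.
P(Grade=E) = 0.09 + 0.02 + 0.06 + 0.08 = 0.25; P(Supplier=S2 | Grade=E) = 0.02/0.25 = 0.080000.
Difference = 0.13875.

0.13875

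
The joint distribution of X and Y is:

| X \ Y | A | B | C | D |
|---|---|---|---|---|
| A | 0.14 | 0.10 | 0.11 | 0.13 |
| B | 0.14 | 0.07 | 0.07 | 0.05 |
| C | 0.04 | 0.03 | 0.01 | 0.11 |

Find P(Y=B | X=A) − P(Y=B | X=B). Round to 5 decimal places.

P(X=A) = 0.14 + 0.10 + 0.11 + 0.13 = 0.48; P(Y=B | X=A) = 0.10/0.48 = 0.208333.
P(X=B) = 0.14 + 0.07 + 0.07 + 0.05 = 0.33; P(Y=B | X=B) = 0.07/0.33 = 0.212121.
Difference = -0.00379.

-0.00379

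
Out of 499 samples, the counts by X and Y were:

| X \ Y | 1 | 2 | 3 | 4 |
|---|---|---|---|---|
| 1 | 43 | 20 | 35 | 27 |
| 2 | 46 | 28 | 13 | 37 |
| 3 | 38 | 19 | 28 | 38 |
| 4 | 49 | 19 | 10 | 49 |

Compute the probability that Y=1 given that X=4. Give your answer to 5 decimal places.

Total with X=4: 49 + 19 + 10 + 49 = 127.
P(Y=1 | X=4) = 49/127 = 0.38583.

0.38583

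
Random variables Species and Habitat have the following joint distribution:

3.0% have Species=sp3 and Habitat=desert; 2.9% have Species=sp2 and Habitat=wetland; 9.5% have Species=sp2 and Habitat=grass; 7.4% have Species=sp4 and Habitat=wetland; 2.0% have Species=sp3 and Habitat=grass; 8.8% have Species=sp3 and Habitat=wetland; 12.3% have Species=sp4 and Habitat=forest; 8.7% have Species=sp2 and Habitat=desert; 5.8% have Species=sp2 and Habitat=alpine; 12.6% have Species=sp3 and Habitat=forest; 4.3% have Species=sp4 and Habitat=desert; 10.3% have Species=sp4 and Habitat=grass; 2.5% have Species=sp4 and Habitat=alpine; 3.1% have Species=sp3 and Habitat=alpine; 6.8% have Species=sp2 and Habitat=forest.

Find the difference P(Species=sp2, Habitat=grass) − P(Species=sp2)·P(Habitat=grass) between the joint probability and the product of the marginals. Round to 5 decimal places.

0.02153

P(Species=sp2) = 0.068 + 0.095 + 0.029 + 0.087 + 0.058 = 0.337.
P(Habitat=grass) = 0.095 + 0.020 + 0.103 = 0.218.
P(Species=sp2, Habitat=grass) − P(Species=sp2)P(Habitat=grass) = 0.095 − 0.337×0.218 = 0.02153.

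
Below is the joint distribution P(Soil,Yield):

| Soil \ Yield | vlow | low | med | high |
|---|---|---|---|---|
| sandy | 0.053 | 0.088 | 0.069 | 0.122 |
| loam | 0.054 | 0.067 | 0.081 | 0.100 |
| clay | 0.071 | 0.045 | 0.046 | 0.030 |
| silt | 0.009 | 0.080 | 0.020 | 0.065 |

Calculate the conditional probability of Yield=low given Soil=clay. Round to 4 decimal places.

P(Soil=clay) = 0.071 + 0.045 + 0.046 + 0.030 = 0.192.
P(Yield=low | Soil=clay) = 0.045/0.192 = 0.2344.

0.2344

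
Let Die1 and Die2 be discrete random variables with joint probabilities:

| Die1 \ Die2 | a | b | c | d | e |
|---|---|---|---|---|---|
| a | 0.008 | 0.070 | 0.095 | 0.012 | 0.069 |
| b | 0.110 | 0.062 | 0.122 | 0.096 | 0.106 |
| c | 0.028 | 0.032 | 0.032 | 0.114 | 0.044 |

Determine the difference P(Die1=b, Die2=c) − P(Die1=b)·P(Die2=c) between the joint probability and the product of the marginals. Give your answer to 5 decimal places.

-0.00150

P(Die1=b) = 0.110 + 0.062 + 0.122 + 0.096 + 0.106 = 0.496.
P(Die2=c) = 0.095 + 0.122 + 0.032 = 0.249.
P(Die1=b, Die2=c) − P(Die1=b)P(Die2=c) = 0.122 − 0.496×0.249 = -0.00150.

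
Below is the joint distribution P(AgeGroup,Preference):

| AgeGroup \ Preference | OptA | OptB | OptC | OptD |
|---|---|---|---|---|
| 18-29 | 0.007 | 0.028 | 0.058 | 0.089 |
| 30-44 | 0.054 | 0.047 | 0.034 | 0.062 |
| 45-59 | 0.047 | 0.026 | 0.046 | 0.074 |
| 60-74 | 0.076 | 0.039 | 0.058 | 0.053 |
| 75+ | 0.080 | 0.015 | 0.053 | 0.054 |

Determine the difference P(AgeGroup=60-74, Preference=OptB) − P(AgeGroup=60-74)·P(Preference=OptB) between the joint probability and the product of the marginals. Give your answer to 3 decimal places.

0.004

P(AgeGroup=60-74) = 0.076 + 0.039 + 0.058 + 0.053 = 0.226.
P(Preference=OptB) = 0.028 + 0.047 + 0.026 + 0.039 + 0.015 = 0.155.
P(AgeGroup=60-74, Preference=OptB) − P(AgeGroup=60-74)P(Preference=OptB) = 0.039 − 0.226×0.155 = 0.004.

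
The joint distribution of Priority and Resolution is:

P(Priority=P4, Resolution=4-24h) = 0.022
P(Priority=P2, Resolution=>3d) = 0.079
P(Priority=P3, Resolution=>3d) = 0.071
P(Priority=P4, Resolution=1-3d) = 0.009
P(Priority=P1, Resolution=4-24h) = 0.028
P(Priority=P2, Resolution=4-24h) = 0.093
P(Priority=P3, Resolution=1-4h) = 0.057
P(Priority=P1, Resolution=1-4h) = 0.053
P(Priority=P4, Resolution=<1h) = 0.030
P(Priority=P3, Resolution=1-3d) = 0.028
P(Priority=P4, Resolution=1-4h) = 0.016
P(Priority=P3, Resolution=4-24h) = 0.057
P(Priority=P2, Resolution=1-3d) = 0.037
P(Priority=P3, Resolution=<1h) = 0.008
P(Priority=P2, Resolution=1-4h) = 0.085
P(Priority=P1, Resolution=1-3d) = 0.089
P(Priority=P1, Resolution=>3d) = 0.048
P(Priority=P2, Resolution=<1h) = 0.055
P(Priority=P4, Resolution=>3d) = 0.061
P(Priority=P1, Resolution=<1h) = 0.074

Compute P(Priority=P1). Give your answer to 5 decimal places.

P(Priority=P1) = 0.074 + 0.053 + 0.028 + 0.089 + 0.048 = 0.292.

0.29200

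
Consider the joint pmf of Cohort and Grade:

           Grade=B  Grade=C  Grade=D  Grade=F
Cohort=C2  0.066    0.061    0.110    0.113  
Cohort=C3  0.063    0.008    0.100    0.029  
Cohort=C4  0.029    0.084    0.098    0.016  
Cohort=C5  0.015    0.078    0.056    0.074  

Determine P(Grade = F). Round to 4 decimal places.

0.2320

P(Grade=F) = 0.113 + 0.029 + 0.016 + 0.074 = 0.232.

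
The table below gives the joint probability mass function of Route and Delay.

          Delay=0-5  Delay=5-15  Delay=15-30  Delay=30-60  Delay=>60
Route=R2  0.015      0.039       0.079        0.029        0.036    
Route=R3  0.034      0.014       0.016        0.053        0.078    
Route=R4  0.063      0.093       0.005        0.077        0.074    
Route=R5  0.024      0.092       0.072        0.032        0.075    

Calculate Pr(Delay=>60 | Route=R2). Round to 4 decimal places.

0.1818

P(Route=R2) = 0.015 + 0.039 + 0.079 + 0.029 + 0.036 = 0.198.
P(Delay=>60 | Route=R2) = 0.036/0.198 = 0.1818.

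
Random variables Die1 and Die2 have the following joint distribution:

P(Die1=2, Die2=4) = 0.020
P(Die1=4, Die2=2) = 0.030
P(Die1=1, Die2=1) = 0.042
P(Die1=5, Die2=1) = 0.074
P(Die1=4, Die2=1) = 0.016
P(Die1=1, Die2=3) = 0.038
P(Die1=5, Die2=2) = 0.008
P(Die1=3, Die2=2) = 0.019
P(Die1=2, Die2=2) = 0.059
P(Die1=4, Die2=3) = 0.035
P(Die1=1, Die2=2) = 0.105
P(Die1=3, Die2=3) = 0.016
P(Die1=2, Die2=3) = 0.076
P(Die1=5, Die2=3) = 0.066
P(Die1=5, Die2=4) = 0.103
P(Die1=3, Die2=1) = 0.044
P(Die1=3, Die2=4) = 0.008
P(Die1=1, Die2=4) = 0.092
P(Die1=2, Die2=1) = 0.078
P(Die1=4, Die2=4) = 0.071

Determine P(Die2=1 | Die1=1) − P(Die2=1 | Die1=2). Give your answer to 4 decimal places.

-0.1831

P(Die1=1) = 0.042 + 0.105 + 0.038 + 0.092 = 0.277; P(Die2=1 | Die1=1) = 0.042/0.277 = 0.15162.
P(Die1=2) = 0.078 + 0.059 + 0.076 + 0.020 = 0.233; P(Die2=1 | Die1=2) = 0.078/0.233 = 0.33476.
Difference = -0.1831.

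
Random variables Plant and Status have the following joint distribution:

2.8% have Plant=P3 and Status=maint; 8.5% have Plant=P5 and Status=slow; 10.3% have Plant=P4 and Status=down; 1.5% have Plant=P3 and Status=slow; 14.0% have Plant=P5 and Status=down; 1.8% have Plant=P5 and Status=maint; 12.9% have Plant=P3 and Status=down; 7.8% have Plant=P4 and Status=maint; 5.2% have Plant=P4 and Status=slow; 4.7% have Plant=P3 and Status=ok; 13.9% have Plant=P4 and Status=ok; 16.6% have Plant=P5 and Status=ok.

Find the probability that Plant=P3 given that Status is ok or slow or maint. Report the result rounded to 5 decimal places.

P(Status=ok) = 0.047 + 0.139 + 0.166 = 0.352.
P(Status=slow) = 0.015 + 0.052 + 0.085 = 0.152.
P(Status=maint) = 0.028 + 0.078 + 0.018 = 0.124.
P(Status ∈ {ok, slow, maint}) = 0.352 + 0.152 + 0.124 = 0.628; P(Plant=P3, Status ∈ {ok, slow, maint}) = 0.047 + 0.015 + 0.028 = 0.090.
P(Plant=P3 | Status ∈ {ok, slow, maint}) = 0.090/0.628 = 0.14331.

0.14331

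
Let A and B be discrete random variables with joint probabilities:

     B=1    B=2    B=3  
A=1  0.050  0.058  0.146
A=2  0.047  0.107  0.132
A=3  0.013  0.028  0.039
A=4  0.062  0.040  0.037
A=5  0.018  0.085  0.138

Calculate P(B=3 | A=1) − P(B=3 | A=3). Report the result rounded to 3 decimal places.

P(A=1) = 0.050 + 0.058 + 0.146 = 0.254; P(B=3 | A=1) = 0.146/0.254 = 0.5748.
P(A=3) = 0.013 + 0.028 + 0.039 = 0.080; P(B=3 | A=3) = 0.039/0.080 = 0.4875.
Difference = 0.087.

0.087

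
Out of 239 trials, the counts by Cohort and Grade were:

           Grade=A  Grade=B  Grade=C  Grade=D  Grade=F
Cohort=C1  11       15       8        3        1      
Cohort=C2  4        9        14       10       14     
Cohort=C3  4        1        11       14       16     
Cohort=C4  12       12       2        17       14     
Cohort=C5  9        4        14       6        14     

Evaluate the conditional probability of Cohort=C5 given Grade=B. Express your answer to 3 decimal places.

0.098

Total with Grade=B: 15 + 9 + 1 + 12 + 4 = 41.
P(Cohort=C5 | Grade=B) = 4/41 = 0.098.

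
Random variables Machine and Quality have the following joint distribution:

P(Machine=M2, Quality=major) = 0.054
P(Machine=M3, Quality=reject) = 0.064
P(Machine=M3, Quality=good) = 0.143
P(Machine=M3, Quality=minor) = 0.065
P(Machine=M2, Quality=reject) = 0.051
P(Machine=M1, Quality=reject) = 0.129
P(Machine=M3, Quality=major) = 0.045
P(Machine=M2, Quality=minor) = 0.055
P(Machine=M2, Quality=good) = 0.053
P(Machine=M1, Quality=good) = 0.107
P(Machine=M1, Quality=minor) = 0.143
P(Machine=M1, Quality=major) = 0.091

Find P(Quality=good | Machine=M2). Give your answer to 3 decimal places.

0.249

P(Machine=M2) = 0.053 + 0.055 + 0.054 + 0.051 = 0.213.
P(Quality=good | Machine=M2) = 0.053/0.213 = 0.249.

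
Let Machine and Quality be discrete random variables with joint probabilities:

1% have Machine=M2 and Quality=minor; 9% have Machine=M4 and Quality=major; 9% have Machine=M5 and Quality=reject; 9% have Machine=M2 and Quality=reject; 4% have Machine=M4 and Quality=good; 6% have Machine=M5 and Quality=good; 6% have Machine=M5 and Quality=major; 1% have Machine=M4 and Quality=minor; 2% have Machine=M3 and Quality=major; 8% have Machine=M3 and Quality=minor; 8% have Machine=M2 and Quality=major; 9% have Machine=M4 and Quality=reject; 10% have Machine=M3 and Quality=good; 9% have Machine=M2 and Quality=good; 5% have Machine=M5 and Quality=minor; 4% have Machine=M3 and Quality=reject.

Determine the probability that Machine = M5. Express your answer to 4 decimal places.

P(Machine=M5) = 0.06 + 0.05 + 0.06 + 0.09 = 0.26.

0.2600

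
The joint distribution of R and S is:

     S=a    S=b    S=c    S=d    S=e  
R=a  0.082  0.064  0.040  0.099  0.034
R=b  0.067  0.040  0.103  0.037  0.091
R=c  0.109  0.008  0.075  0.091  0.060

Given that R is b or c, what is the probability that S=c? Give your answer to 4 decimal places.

0.2614

P(R=b) = 0.067 + 0.040 + 0.103 + 0.037 + 0.091 = 0.338.
P(R=c) = 0.109 + 0.008 + 0.075 + 0.091 + 0.060 = 0.343.
P(R ∈ {b, c}) = 0.338 + 0.343 = 0.681; P(S=c, R ∈ {b, c}) = 0.103 + 0.075 = 0.178.
P(S=c | R ∈ {b, c}) = 0.178/0.681 = 0.2614.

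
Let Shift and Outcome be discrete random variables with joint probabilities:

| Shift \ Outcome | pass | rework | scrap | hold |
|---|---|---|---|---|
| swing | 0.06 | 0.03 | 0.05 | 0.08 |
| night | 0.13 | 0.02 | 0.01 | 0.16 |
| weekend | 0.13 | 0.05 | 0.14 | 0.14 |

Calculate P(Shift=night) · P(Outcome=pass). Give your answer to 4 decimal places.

P(Shift=night) = 0.13 + 0.02 + 0.01 + 0.16 = 0.32.
P(Outcome=pass) = 0.06 + 0.13 + 0.13 = 0.32.
Product: 0.32 × 0.32 = 0.1024.

0.1024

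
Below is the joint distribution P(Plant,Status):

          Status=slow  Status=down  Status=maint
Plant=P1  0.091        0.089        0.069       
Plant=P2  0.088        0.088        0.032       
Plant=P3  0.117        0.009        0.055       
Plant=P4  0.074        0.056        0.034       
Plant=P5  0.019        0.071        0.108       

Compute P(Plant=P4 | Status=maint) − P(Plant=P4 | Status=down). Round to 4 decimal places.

-0.0648

P(Status=maint) = 0.069 + 0.032 + 0.055 + 0.034 + 0.108 = 0.298; P(Plant=P4 | Status=maint) = 0.034/0.298 = 0.11409.
P(Status=down) = 0.089 + 0.088 + 0.009 + 0.056 + 0.071 = 0.313; P(Plant=P4 | Status=down) = 0.056/0.313 = 0.17891.
Difference = -0.0648.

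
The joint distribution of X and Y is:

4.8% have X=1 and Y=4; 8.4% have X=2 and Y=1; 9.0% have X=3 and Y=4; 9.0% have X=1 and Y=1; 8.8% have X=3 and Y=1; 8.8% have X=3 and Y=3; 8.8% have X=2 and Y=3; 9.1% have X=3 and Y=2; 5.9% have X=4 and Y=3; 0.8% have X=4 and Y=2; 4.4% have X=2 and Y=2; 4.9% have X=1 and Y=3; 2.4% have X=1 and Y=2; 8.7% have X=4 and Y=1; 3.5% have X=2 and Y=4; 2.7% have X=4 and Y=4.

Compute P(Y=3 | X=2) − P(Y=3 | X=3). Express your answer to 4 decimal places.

0.1041

P(X=2) = 0.084 + 0.044 + 0.088 + 0.035 = 0.251; P(Y=3 | X=2) = 0.088/0.251 = 0.35060.
P(X=3) = 0.088 + 0.091 + 0.088 + 0.090 = 0.357; P(Y=3 | X=3) = 0.088/0.357 = 0.24650.
Difference = 0.1041.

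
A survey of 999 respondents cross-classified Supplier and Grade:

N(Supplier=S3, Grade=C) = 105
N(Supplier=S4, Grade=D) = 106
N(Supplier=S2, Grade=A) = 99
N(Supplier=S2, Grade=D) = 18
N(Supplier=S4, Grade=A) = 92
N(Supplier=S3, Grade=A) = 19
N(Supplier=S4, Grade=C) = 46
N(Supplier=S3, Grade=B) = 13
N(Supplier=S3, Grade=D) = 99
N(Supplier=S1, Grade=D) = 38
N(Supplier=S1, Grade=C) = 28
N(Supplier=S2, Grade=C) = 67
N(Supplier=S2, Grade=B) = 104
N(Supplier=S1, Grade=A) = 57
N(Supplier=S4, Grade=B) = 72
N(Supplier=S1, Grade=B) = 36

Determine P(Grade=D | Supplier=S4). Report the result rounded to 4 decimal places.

Total with Supplier=S4: 92 + 72 + 46 + 106 = 316.
P(Grade=D | Supplier=S4) = 106/316 = 0.3354.

0.3354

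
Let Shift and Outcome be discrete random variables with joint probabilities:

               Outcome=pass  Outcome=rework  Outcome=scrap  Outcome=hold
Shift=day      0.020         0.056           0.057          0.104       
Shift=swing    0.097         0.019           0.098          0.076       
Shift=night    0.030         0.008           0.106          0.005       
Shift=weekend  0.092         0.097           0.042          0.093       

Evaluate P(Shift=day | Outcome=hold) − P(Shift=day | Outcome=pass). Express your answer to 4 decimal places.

P(Outcome=hold) = 0.104 + 0.076 + 0.005 + 0.093 = 0.278; P(Shift=day | Outcome=hold) = 0.104/0.278 = 0.37410.
P(Outcome=pass) = 0.020 + 0.097 + 0.030 + 0.092 = 0.239; P(Shift=day | Outcome=pass) = 0.020/0.239 = 0.08368.
Difference = 0.2904.

0.2904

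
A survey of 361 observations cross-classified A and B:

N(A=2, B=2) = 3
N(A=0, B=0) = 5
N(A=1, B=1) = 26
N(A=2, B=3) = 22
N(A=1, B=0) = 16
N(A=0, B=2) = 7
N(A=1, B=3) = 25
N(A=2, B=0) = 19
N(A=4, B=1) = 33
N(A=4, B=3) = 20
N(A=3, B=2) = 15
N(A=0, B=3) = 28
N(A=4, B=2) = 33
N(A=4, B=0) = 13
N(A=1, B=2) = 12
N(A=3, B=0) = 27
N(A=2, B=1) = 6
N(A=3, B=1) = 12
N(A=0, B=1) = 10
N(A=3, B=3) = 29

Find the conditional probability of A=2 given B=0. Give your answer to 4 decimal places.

Total with B=0: 5 + 16 + 19 + 27 + 13 = 80.
P(A=2 | B=0) = 19/80 = 0.2375.

0.2375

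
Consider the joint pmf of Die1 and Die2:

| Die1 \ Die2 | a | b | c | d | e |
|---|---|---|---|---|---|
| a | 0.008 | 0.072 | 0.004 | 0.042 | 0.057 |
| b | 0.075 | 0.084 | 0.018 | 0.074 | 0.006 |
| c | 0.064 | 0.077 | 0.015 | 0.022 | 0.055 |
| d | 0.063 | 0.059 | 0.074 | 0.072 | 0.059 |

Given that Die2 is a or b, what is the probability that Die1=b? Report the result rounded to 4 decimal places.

P(Die2=a) = 0.008 + 0.075 + 0.064 + 0.063 = 0.210.
P(Die2=b) = 0.072 + 0.084 + 0.077 + 0.059 = 0.292.
P(Die2 ∈ {a, b}) = 0.210 + 0.292 = 0.502; P(Die1=b, Die2 ∈ {a, b}) = 0.075 + 0.084 = 0.159.
P(Die1=b | Die2 ∈ {a, b}) = 0.159/0.502 = 0.3167.

0.3167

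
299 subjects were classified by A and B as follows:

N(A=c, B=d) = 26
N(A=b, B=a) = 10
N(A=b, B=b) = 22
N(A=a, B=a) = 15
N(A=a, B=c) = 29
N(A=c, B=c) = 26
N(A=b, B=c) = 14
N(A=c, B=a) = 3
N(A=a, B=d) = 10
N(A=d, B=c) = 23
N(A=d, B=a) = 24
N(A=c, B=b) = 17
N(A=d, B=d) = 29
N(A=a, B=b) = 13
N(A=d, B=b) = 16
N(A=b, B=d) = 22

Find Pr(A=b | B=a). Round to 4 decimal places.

Total with B=a: 15 + 10 + 3 + 24 = 52.
P(A=b | B=a) = 10/52 = 0.1923.

0.1923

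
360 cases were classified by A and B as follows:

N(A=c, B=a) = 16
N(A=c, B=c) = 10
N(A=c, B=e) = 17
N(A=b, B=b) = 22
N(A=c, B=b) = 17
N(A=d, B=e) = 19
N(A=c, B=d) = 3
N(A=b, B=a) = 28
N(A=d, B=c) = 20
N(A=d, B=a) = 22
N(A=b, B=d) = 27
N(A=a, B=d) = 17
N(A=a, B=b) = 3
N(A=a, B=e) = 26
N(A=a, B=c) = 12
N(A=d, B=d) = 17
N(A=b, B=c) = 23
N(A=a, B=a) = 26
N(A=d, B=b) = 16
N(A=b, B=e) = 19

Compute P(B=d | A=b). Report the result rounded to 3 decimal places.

0.227

Total with A=b: 28 + 22 + 23 + 27 + 19 = 119.
P(B=d | A=b) = 27/119 = 0.227.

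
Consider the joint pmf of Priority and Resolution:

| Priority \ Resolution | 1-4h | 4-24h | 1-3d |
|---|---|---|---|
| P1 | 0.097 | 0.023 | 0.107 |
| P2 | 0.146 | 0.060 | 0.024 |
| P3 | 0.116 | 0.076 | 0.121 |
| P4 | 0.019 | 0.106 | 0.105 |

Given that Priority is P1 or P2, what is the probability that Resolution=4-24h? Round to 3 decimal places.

P(Priority=P1) = 0.097 + 0.023 + 0.107 = 0.227.
P(Priority=P2) = 0.146 + 0.060 + 0.024 = 0.230.
P(Priority ∈ {P1, P2}) = 0.227 + 0.230 = 0.457; P(Resolution=4-24h, Priority ∈ {P1, P2}) = 0.023 + 0.060 = 0.083.
P(Resolution=4-24h | Priority ∈ {P1, P2}) = 0.083/0.457 = 0.182.

0.182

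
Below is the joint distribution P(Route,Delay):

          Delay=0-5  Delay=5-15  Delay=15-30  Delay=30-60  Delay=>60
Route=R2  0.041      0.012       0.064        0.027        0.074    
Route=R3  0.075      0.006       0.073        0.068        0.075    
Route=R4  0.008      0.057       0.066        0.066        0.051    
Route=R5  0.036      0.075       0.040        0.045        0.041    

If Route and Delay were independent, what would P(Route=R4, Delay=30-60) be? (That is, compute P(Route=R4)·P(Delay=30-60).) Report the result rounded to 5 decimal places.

0.05109

P(Route=R4) = 0.008 + 0.057 + 0.066 + 0.066 + 0.051 = 0.248.
P(Delay=30-60) = 0.027 + 0.068 + 0.066 + 0.045 = 0.206.
Product: 0.248 × 0.206 = 0.05109.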